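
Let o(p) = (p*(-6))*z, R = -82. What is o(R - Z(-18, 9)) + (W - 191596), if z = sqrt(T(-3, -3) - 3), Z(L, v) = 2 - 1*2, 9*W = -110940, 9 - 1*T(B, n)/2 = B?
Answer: -611768/3 + 492*sqrt(21) ≈ -2.0167e+5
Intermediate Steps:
T(B, n) = 18 - 2*B
W = -36980/3 (W = (1/9)*(-110940) = -36980/3 ≈ -12327.)
Z(L, v) = 0 (Z(L, v) = 2 - 2 = 0)
z = sqrt(21) (z = sqrt((18 - 2*(-3)) - 3) = sqrt((18 + 6) - 3) = sqrt(24 - 3) = sqrt(21) ≈ 4.5826)
o(p) = -6*p*sqrt(21) (o(p) = (p*(-6))*sqrt(21) = (-6*p)*sqrt(21) = -6*p*sqrt(21))
o(R - Z(-18, 9)) + (W - 191596) = -6*(-82 - 1*0)*sqrt(21) + (-36980/3 - 191596) = -6*(-82 + 0)*sqrt(21) - 611768/3 = -6*(-82)*sqrt(21) - 611768/3 = 492*sqrt(21) - 611768/3 = -611768/3 + 492*sqrt(21)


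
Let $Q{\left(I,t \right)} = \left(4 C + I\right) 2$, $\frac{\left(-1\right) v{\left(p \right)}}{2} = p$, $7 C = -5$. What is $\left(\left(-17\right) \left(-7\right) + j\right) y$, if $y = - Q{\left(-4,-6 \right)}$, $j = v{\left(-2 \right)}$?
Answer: $\frac{11808}{7} \approx 1686.9$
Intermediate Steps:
$C = - \frac{5}{7}$ ($C = \frac{1}{7} \left(-5\right) = - \frac{5}{7} \approx -0.71429$)
$v{\left(p \right)} = - 2 p$
$j = 4$ ($j = \left(-2\right) \left(-2\right) = 4$)
$Q{\left(I,t \right)} = - \frac{40}{7} + 2 I$ ($Q{\left(I,t \right)} = \left(4 \left(- \frac{5}{7}\right) + I\right) 2 = \left(- \frac{20}{7} + I\right) 2 = - \frac{40}{7} + 2 I$)
$y = \frac{96}{7}$ ($y = - (- \frac{40}{7} + 2 \left(-4\right)) = - (- \frac{40}{7} - 8) = \left(-1\right) \left(- \frac{96}{7}\right) = \frac{96}{7} \approx 13.714$)
$\left(\left(-17\right) \left(-7\right) + j\right) y = \left(\left(-17\right) \left(-7\right) + 4\right) \frac{96}{7} = \left(119 + 4\right) \frac{96}{7} = 123 \cdot \frac{96}{7} = \frac{11808}{7}$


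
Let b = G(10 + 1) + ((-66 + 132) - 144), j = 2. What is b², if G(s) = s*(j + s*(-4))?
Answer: 291600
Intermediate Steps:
G(s) = s*(2 - 4*s) (G(s) = s*(2 + s*(-4)) = s*(2 - 4*s))
b = -540 (b = 2*(10 + 1)*(1 - 2*(10 + 1)) + ((-66 + 132) - 144) = 2*11*(1 - 2*11) + (66 - 144) = 2*11*(1 - 22) - 78 = 2*11*(-21) - 78 = -462 - 78 = -540)
b² = (-540)² = 291600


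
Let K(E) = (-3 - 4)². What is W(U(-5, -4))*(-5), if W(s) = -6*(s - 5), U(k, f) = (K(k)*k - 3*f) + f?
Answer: -7260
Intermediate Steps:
K(E) = 49 (K(E) = (-7)² = 49)
U(k, f) = -2*f + 49*k (U(k, f) = (49*k - 3*f) + f = (-3*f + 49*k) + f = -2*f + 49*k)
W(s) = 30 - 6*s (W(s) = -6*(-5 + s) = 30 - 6*s)
W(U(-5, -4))*(-5) = (30 - 6*(-2*(-4) + 49*(-5)))*(-5) = (30 - 6*(8 - 245))*(-5) = (30 - 6*(-237))*(-5) = (30 + 1422)*(-5) = 1452*(-5) = -7260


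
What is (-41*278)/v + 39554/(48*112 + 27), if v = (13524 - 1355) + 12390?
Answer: 22190812/3236397 ≈ 6.8566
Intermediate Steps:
v = 24559 (v = 12169 + 12390 = 24559)
(-41*278)/v + 39554/(48*112 + 27) = -41*278/24559 + 39554/(48*112 + 27) = -11398*1/24559 + 39554/(5376 + 27) = -278/599 + 39554/5403 = 22190812/3236397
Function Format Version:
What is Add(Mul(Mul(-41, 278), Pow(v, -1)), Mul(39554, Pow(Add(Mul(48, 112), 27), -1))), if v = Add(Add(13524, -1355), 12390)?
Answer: Rational(22190812, 3236397) ≈ 6.8566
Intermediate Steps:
v = 24559 (v = Add(12169, 12390) = 24559)
Add(Mul(Mul(-41, 278), Pow(v, -1)), Mul(39554, Pow(Add(Mul(48, 112), 27), -1))) = Add(Mul(Mul(-41, 278), Pow(24559, -1)), Mul(39554, Pow(Add(Mul(48, 112), 27), -1))) = Add(Mul(-11398, Rational(1, 24559)), Mul(39554, Pow(Add(5376, 27), -1))) = Add(Rational(-278, 599), Mul(39554, Pow(5403, -1))) = Add(Rational(-278, 599), Mul(39554, Rational(1, 5403))) = Add(Rational(-278, 599), Rational(39554, 5403)) = Rational(22190812, 3236397)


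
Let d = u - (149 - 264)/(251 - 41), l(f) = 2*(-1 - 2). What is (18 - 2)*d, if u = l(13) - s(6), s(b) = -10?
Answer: 1528/21 ≈ 72.762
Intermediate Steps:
l(f) = -6 (l(f) = 2*(-3) = -6)
u = 4 (u = -6 - 1*(-10) = -6 + 10 = 4)
d = 191/42 (d = 4 - (149 - 264)/(251 - 41) = 4 - (-115)/210 = 4 - 1*(-23/42) = 4 + 23/42 = 191/42 ≈ 4.5476)
(18 - 2)*d = (18 - 2)*(191/42) = 16*(191/42) = 1528/21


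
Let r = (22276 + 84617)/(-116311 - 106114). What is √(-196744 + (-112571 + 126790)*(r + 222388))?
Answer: √6257194177245509701/44485 ≈ 56231.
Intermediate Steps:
r = -106893/222425 (r = 106893/(-222425) = 106893*(-1/222425) = -106893/222425 ≈ -0.48058)
√(-196744 + (-112571 + 126790)*(r + 222388)) = √(-196744 + (-112571 + 126790)*(-106893/222425 + 222388)) = √(-196744 + 14219*(49464544007/222425)) = √(-196744 + 703336351235533/222425) = √(703292590451333/222425) = √6257194177245509701/44485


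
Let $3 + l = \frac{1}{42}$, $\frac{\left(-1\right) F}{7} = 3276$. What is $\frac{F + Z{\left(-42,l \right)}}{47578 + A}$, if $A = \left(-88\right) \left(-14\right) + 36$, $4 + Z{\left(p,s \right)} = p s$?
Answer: $- \frac{22811}{48846} \approx -0.467$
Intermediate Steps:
$F = -22932$ ($F = \left(-7\right) 3276 = -22932$)
$l = - \frac{125}{42}$ ($l = -3 + \frac{1}{42} = - \frac{125}{42} \approx -2.9762$)
$Z{\left(p,s \right)} = -4 + p s$
$A = 1268$ ($A = 1232 + 36 = 1268$)
$\frac{F + Z{\left(-42,l \right)}}{47578 + A} = \frac{-22932 - -121}{47578 + 1268} = \frac{-22932 + \left(-4 + 125\right)}{48846} = \left(-22932 + 121\right) \frac{1}{48846} = \left(-22811\right) \frac{1}{48846} = - \frac{22811}{48846}$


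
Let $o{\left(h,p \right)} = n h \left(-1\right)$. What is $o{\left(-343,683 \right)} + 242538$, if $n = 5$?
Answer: $244253$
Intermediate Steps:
$o{\left(h,p \right)} = - 5 h$ ($o{\left(h,p \right)} = 5 h \left(-1\right) = - 5 h$)
$o{\left(-343,683 \right)} + 242538 = \left(-5\right) \left(-343\right) + 242538 = 1715 + 242538 = 244253$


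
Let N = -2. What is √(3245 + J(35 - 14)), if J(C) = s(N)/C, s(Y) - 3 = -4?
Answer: 4*√89439/21 ≈ 56.964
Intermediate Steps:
s(Y) = -1 (s(Y) = 3 - 4 = -1)
J(C) = -1/C
√(3245 + J(35 - 14)) = √(3245 - 1/(35 - 14)) = √(3245 - 1/21) = √(68144/21) = 4*√89439/21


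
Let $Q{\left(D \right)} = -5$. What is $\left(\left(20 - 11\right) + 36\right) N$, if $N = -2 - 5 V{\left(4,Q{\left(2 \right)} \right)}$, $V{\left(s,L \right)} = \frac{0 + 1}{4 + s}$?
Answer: $- \frac{945}{8} \approx -118.13$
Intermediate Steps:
$V{\left(s,L \right)} = \frac{1}{4 + s}$ ($V{\left(s,L \right)} = 1 \frac{1}{4 + s} = \frac{1}{4 + s}$)
$N = - \frac{21}{8}$ ($N = -2 - \frac{5}{4 + 4} = -2 - \frac{5}{8} = - \frac{21}{8} \approx -2.625$)
$\left(\left(20 - 11\right) + 36\right) N = \left(\left(20 - 11\right) + 36\right) \left(- \frac{21}{8}\right) = \left(9 + 36\right) \left(- \frac{21}{8}\right) = 45 \left(- \frac{21}{8}\right) = - \frac{945}{8}$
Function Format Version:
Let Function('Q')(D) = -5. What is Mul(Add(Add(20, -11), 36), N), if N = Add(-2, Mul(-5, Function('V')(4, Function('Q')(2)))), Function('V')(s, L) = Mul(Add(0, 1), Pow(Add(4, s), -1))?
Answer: Rational(-945, 8) ≈ -118.13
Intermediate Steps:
Function('V')(s, L) = Pow(Add(4, s), -1) (Function('V')(s, L) = Mul(1, Pow(Add(4, s), -1)) = Pow(Add(4, s), -1))
N = Rational(-21, 8) (N = Add(-2, Mul(-5, Pow(Add(4, 4), -1))) = Add(-2, Mul(-5, Pow(8, -1))) = Add(-2, Mul(-5, Rational(1, 8))) = Add(-2, Rational(-5, 8)) = Rational(-21, 8) ≈ -2.6250)
Mul(Add(Add(20, -11), 36), N) = Mul(Add(Add(20, -11), 36), Rational(-21, 8)) = Mul(Add(9, 36), Rational(-21, 8)) = Mul(45, Rational(-21, 8)) = Rational(-945, 8)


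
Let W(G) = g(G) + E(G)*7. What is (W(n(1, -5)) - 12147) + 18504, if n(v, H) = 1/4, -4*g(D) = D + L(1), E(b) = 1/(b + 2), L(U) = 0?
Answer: 915847/144 ≈ 6360.0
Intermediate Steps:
E(b) = 1/(2 + b)
g(D) = -D/4 (g(D) = -(D + 0)/4 = -D/4)
n(v, H) = ¼
W(G) = 7/(2 + G) - G/4 (W(G) = -G/4 + 7/(2 + G) = 7/(2 + G) - G/4)
(W(n(1, -5)) - 12147) + 18504 = ((28 - 1*¼*(2 + ¼))/(4*(2 + ¼)) - 12147) + 18504 = ((28 - 1*¼*9/4)/(4*(9/4)) - 12147) + 18504 = ((¼)*(4/9)*(28 - 9/16) - 12147) + 18504 = ((¼)*(4/9)*(439/16) - 12147) + 18504 = (439/144 - 12147) + 18504 = -1748729/144 + 18504 = 915847/144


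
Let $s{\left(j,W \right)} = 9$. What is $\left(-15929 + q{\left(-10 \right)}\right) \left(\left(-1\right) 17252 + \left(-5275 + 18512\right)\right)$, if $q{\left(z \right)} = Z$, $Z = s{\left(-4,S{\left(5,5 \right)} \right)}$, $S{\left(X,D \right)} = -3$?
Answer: $63918800$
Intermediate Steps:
$Z = 9$
$q{\left(z \right)} = 9$
$\left(-15929 + q{\left(-10 \right)}\right) \left(\left(-1\right) 17252 + \left(-5275 + 18512\right)\right) = \left(-15929 + 9\right) \left(\left(-1\right) 17252 + \left(-5275 + 18512\right)\right) = - 15920 \left(-17252 + 13237\right) = \left(-15920\right) \left(-4015\right) = 63918800$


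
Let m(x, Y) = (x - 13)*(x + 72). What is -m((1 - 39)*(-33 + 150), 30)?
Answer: -19503666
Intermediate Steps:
m(x, Y) = (-13 + x)*(72 + x)
-m((1 - 39)*(-33 + 150), 30) = -(-936 + ((1 - 39)*(-33 + 150))**2 + 59*((1 - 39)*(-33 + 150))) = -(-936 + (-38*117)**2 + 59*(-38*117)) = -(-936 + (-4446)**2 + 59*(-4446)) = -(-936 + 19766916 - 262314) = -1*19503666 = -19503666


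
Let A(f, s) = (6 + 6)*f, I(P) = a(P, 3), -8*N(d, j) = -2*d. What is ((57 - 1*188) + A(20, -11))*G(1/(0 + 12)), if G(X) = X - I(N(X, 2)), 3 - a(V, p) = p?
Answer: 109/12 ≈ 9.0833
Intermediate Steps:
a(V, p) = 3 - p
N(d, j) = d/4 (N(d, j) = -(-1)*d/4 = d/4)
I(P) = 0 (I(P) = 3 - 1*3 = 3 - 3 = 0)
A(f, s) = 12*f
G(X) = X (G(X) = X - 1*0 = X + 0 = X)
((57 - 1*188) + A(20, -11))*G(1/(0 + 12)) = ((57 - 1*188) + 12*20)/(0 + 12) = ((57 - 188) + 240)/12 = (-131 + 240)*(1/12) = 109*(1/12) = 109/12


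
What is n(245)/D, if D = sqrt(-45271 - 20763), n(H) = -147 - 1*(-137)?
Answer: 5*I*sqrt(66034)/33017 ≈ 0.038915*I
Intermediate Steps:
n(H) = -10 (n(H) = -147 + 137 = -10)
D = I*sqrt(66034) (D = sqrt(-66034) = I*sqrt(66034) ≈ 256.97*I)
n(245)/D = -10*(-I*sqrt(66034)/66034) = -(-5)*I*sqrt(66034)/33017 = 5*I*sqrt(66034)/33017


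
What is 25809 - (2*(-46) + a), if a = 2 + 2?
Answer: 25897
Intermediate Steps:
a = 4
25809 - (2*(-46) + a) = 25809 - (2*(-46) + 4) = 25809 - (-92 + 4) = 25809 - 1*(-88) = 25809 + 88 = 25897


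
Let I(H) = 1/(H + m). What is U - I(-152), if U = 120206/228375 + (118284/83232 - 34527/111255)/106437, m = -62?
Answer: 2631620600740352099/4955626452984501000 ≈ 0.53104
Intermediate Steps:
I(H) = 1/(-62 + H) (I(H) = 1/(H - 62) = 1/(-62 + H))
U = 24378163250303557/46314265915743000 (U = 120206*(1/228375) + (118284*(1/83232) - 34527*1/111255)*(1/106437) = 120206/228375 + (9857/6936 - 11509/37085)*(1/106437) = 120206/228375 + (285720421/257221560)*(1/106437) = 120206/228375 + 285720421/27377891181720 = 24378163250303557/46314265915743000 ≈ 0.52636)
U - I(-152) = 24378163250303557/46314265915743000 - 1/(-62 - 152) = 24378163250303557/46314265915743000 - 1/(-214) = 24378163250303557/46314265915743000 - 1*(-1/214) = 24378163250303557/46314265915743000 + 1/214 = 2631620600740352099/4955626452984501000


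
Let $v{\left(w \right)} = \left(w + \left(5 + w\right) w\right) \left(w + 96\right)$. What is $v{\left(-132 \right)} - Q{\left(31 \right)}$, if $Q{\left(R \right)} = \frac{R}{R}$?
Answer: $-598753$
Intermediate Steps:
$Q{\left(R \right)} = 1$
$v{\left(w \right)} = \left(96 + w\right) \left(w + w \left(5 + w\right)\right)$ ($v{\left(w \right)} = \left(w + w \left(5 + w\right)\right) \left(96 + w\right) = \left(96 + w\right) \left(w + w \left(5 + w\right)\right)$)
$v{\left(-132 \right)} - Q{\left(31 \right)} = - 132 \left(576 + \left(-132\right)^{2} + 102 \left(-132\right)\right) - 1 = - 132 \left(576 + 17424 - 13464\right) - 1 = \left(-132\right) 4536 - 1 = -598752 - 1 = -598753$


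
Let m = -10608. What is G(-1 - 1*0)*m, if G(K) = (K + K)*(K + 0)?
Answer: -21216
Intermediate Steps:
G(K) = 2*K² (G(K) = (2*K)*K = 2*K²)
G(-1 - 1*0)*m = (2*(-1 - 1*0)²)*(-10608) = (2*(-1 + 0)²)*(-10608) = (2*(-1)²)*(-10608) = (2*1)*(-10608) = 2*(-10608) = -21216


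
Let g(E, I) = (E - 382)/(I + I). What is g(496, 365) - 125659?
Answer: -45865478/365 ≈ -1.2566e+5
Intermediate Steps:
g(E, I) = (-382 + E)/(2*I) (g(E, I) = (-382 + E)/((2*I)) = (-382 + E)*(1/(2*I)) = (-382 + E)/(2*I))
g(496, 365) - 125659 = (½)*(-382 + 496)/365 - 125659 = (½)*(1/365)*114 - 125659 = 57/365 - 125659 = -45865478/365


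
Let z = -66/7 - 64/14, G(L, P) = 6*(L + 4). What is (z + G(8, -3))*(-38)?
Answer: -2204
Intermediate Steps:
G(L, P) = 24 + 6*L (G(L, P) = 6*(4 + L) = 24 + 6*L)
z = -14 (z = -66*⅐ - 64*1/14 = -66/7 - 32/7 = -14)
(z + G(8, -3))*(-38) = (-14 + (24 + 6*8))*(-38) = (-14 + (24 + 48))*(-38) = (-14 + 72)*(-38) = 58*(-38) = -2204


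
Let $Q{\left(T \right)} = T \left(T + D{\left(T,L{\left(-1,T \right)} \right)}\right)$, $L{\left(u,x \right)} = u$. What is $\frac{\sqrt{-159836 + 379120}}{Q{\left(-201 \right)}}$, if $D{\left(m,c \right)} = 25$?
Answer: $\frac{\sqrt{54821}}{17688} \approx 0.013237$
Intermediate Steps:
$Q{\left(T \right)} = T \left(25 + T\right)$ ($Q{\left(T \right)} = T \left(T + 25\right) = T \left(25 + T\right)$)
$\frac{\sqrt{-159836 + 379120}}{Q{\left(-201 \right)}} = \frac{\sqrt{-159836 + 379120}}{\left(-201\right) \left(25 - 201\right)} = \frac{\sqrt{219284}}{\left(-201\right) \left(-176\right)} = \frac{2 \sqrt{54821}}{35376} = 2 \sqrt{54821} \cdot \frac{1}{35376} = \frac{\sqrt{54821}}{17688}$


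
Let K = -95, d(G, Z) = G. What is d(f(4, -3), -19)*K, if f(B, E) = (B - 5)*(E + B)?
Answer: 95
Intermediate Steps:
f(B, E) = (-5 + B)*(B + E)
d(f(4, -3), -19)*K = (4**2 - 5*4 - 5*(-3) + 4*(-3))*(-95) = (16 - 20 + 15 - 12)*(-95) = -1*(-95) = 95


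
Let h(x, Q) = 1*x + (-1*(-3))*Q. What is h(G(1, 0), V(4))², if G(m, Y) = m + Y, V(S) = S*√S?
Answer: 625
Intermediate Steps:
V(S) = S^(3/2)
G(m, Y) = Y + m
h(x, Q) = x + 3*Q
h(G(1, 0), V(4))² = ((0 + 1) + 3*4^(3/2))² = (1 + 3*8)² = (1 + 24)² = 25² = 625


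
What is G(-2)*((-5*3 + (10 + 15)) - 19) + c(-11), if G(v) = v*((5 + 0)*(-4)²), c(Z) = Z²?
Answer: 1561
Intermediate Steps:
G(v) = 80*v (G(v) = v*(5*16) = v*80 = 80*v)
G(-2)*((-5*3 + (10 + 15)) - 19) + c(-11) = (80*(-2))*((-5*3 + (10 + 15)) - 19) + (-11)² = -160*((-15 + 25) - 19) + 121 = -160*(10 - 19) + 121 = -160*(-9) + 121 = 1440 + 121 = 1561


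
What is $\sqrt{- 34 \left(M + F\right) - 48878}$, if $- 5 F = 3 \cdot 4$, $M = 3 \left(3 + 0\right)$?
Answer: $\frac{2 i \sqrt{306890}}{5} \approx 221.59 i$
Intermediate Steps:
$M = 9$ ($M = 3 \cdot 3 = 9$)
$F = - \frac{12}{5}$ ($F = - \frac{3 \cdot 4}{5} = \left(- \frac{1}{5}\right) 12 = - \frac{12}{5} \approx -2.4$)
$\sqrt{- 34 \left(M + F\right) - 48878} = \sqrt{- 34 \left(9 - \frac{12}{5}\right) - 48878} = \sqrt{\left(-34\right) \frac{33}{5} - 48878} = \sqrt{- \frac{1122}{5} - 48878} = \sqrt{- \frac{245512}{5}} = \frac{2 i \sqrt{306890}}{5}$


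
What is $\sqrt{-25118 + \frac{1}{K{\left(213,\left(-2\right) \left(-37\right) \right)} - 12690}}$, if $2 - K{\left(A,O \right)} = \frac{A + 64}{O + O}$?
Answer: $\frac{i \sqrt{88597801510195666}}{1878101} \approx 158.49 i$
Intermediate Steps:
$K{\left(A,O \right)} = 2 - \frac{64 + A}{2 O}$ ($K{\left(A,O \right)} = 2 - \frac{A + 64}{O + O} = 2 - \frac{64 + A}{2 O}$)
$\sqrt{-25118 + \frac{1}{K{\left(213,\left(-2\right) \left(-37\right) \right)} - 12690}} = \sqrt{-25118 + \frac{1}{\frac{-64 - 213 + 4 \left(\left(-2\right) \left(-37\right)\right)}{2 \left(\left(-2\right) \left(-37\right)\right)} - 12690}} = \sqrt{-25118 + \frac{1}{\frac{-64 - 213 + 4 \cdot 74}{2 \cdot 74} - 12690}} = \sqrt{-25118 + \frac{1}{\frac{1}{2} \cdot \frac{1}{74} \left(-64 - 213 + 296\right) - 12690}} = \sqrt{-25118 + \frac{1}{\frac{1}{2} \cdot \frac{1}{74} \cdot 19 - 12690}} = \sqrt{-25118 + \frac{1}{\frac{19}{148} - 12690}} = \sqrt{-25118 + \frac{1}{- \frac{1878101}{148}}} = \sqrt{-25118 - \frac{148}{1878101}} = \sqrt{- \frac{47174141066}{1878101}} = \frac{i \sqrt{88597801510195666}}{1878101}$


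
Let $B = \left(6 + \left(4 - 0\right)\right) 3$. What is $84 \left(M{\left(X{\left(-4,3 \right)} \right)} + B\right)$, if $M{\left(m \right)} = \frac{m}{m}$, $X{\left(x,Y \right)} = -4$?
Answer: $2604$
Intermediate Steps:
$B = 30$ ($B = \left(6 + \left(4 + 0\right)\right) 3 = \left(6 + 4\right) 3 = 10 \cdot 3 = 30$)
$M{\left(m \right)} = 1$
$84 \left(M{\left(X{\left(-4,3 \right)} \right)} + B\right) = 84 \left(1 + 30\right) = 84 \cdot 31 = 2604$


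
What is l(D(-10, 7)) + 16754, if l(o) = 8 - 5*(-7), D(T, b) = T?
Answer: 16797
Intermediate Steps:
l(o) = 43 (l(o) = 8 + 35 = 43)
l(D(-10, 7)) + 16754 = 43 + 16754 = 16797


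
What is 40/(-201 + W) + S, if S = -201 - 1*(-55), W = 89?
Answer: -2049/14 ≈ -146.36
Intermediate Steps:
S = -146 (S = -201 + 55 = -146)
40/(-201 + W) + S = 40/(-201 + 89) - 146 = 40/(-112) - 146 = -1/112*40 - 146 = -5/14 - 146 = -2049/14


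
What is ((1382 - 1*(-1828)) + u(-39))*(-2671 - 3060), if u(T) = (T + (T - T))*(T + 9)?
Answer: -25101780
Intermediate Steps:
u(T) = T*(9 + T) (u(T) = (T + 0)*(9 + T) = T*(9 + T))
((1382 - 1*(-1828)) + u(-39))*(-2671 - 3060) = ((1382 - 1*(-1828)) - 39*(9 - 39))*(-2671 - 3060) = ((1382 + 1828) - 39*(-30))*(-5731) = (3210 + 1170)*(-5731) = 4380*(-5731) = -25101780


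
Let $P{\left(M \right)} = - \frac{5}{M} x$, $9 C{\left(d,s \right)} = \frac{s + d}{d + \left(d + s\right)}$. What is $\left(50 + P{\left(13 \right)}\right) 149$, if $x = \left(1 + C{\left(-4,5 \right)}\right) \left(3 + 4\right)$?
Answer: $\frac{190720}{27} \approx 7063.7$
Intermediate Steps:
$C{\left(d,s \right)} = \frac{d + s}{9 \left(s + 2 d\right)}$ ($C{\left(d,s \right)} = \frac{\left(s + d\right) \frac{1}{d + \left(d + s\right)}}{9} = \frac{\left(d + s\right) \frac{1}{s + 2 d}}{9} = \frac{\frac{1}{s + 2 d} \left(d + s\right)}{9} = \frac{d + s}{9 \left(s + 2 d\right)}$)
$x = \frac{182}{27}$ ($x = \left(1 + \frac{-4 + 5}{9 \left(5 + 2 \left(-4\right)\right)}\right) \left(3 + 4\right) = \left(1 + \frac{1}{9} \frac{1}{5 - 8} \cdot 1\right) 7 = \left(1 + \frac{1}{9} \frac{1}{-3} \cdot 1\right) 7 = \left(1 + \frac{1}{9} \left(- \frac{1}{3}\right) 1\right) 7 = \left(1 - \frac{1}{27}\right) 7 = \frac{26}{27} \cdot 7 = \frac{182}{27} \approx 6.7407$)
$P{\left(M \right)} = - \frac{910}{27 M}$ ($P{\left(M \right)} = - \frac{5}{M} \frac{182}{27} = - \frac{910}{27 M}$)
$\left(50 + P{\left(13 \right)}\right) 149 = \left(50 - \frac{910}{27 \cdot 13}\right) 149 = \left(50 - \frac{70}{27}\right) 149 = \frac{1280}{27} \cdot 149 = \frac{190720}{27}$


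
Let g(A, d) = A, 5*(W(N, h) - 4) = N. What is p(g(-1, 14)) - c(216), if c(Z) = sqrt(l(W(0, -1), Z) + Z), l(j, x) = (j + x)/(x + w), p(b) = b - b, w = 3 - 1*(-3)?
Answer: -sqrt(2673546)/111 ≈ -14.731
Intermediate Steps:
W(N, h) = 4 + N/5
w = 6 (w = 3 + 3 = 6)
p(b) = 0
l(j, x) = (j + x)/(6 + x) (l(j, x) = (j + x)/(x + 6) = (j + x)/(6 + x))
c(Z) = sqrt(Z + (4 + Z)/(6 + Z)) (c(Z) = sqrt(((4 + (1/5)*0) + Z)/(6 + Z) + Z) = sqrt(((4 + 0) + Z)/(6 + Z) + Z) = sqrt((4 + Z)/(6 + Z) + Z) = sqrt(Z + (4 + Z)/(6 + Z)))
p(g(-1, 14)) - c(216) = 0 - sqrt((4 + 216 + 216*(6 + 216))/(6 + 216)) = 0 - sqrt((4 + 216 + 216*222)/222) = 0 - sqrt((4 + 216 + 47952)/222) = 0 - sqrt((1/222)*48172) = 0 - sqrt(24086/111) = 0 - sqrt(2673546)/111 = -sqrt(2673546)/111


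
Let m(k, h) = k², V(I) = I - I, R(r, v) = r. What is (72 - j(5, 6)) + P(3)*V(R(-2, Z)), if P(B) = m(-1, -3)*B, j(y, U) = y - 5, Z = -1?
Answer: 72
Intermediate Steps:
j(y, U) = -5 + y
V(I) = 0
P(B) = B (P(B) = (-1)²*B = 1*B = B)
(72 - j(5, 6)) + P(3)*V(R(-2, Z)) = (72 - (-5 + 5)) + 3*0 = (72 - 1*0) + 0 = (72 + 0) + 0 = 72 + 0 = 72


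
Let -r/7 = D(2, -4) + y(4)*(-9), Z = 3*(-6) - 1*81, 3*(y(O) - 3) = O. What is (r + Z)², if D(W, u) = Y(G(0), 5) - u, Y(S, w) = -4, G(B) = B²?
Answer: 30276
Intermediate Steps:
y(O) = 3 + O/3
D(W, u) = -4 - u
Z = -99 (Z = -18 - 81 = -99)
r = 273 (r = -7*((-4 - 1*(-4)) + (3 + (⅓)*4)*(-9)) = -7*((-4 + 4) + (3 + 4/3)*(-9)) = -7*(0 + (13/3)*(-9)) = -7*(0 - 39) = -7*(-39) = 273)
(r + Z)² = (273 - 99)² = 174² = 30276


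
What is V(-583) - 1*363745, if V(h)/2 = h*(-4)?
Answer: -359081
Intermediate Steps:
V(h) = -8*h (V(h) = 2*(h*(-4)) = 2*(-4*h) = -8*h)
V(-583) - 1*363745 = -8*(-583) - 1*363745 = 4664 - 363745 = -359081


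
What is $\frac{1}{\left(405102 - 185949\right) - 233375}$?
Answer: $- \frac{1}{14222} \approx -7.0314 \cdot 10^{-5}$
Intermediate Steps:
$\frac{1}{\left(405102 - 185949\right) - 233375} = \frac{1}{219153 - 233375} = \frac{1}{-14222} = - \frac{1}{14222}$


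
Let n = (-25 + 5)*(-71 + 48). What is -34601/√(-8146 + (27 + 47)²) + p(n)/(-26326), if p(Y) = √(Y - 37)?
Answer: -3*√47/26326 + 34601*I*√2670/2670 ≈ -0.00078124 + 669.63*I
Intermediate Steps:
n = 460 (n = -20*(-23) = 460)
p(Y) = √(-37 + Y)
-34601/√(-8146 + (27 + 47)²) + p(n)/(-26326) = -34601/√(-8146 + (27 + 47)²) + √(-37 + 460)/(-26326) = -34601/√(-8146 + 74²) + √423*(-1/26326) = -34601/√(-8146 + 5476) + (3*√47)*(-1/26326) = -34601*(-I*√2670/2670) - 3*√47/26326 = -(-34601)*I*√2670/2670 - 3*√47/26326 = 34601*I*√2670/2670 - 3*√47/26326 = -3*√47/26326 + 34601*I*√2670/2670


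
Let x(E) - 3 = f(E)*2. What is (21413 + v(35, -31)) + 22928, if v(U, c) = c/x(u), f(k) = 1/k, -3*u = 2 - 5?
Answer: 221674/5 ≈ 44335.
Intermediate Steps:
u = 1 (u = -(2 - 5)/3 = -⅓*(-3) = 1)
x(E) = 3 + 2/E
v(U, c) = c/5 (v(U, c) = c/(3 + 2/1) = c/(3 + 2*1) = c/(3 + 2) = c/5)
(21413 + v(35, -31)) + 22928 = (21413 + (⅕)*(-31)) + 22928 = (21413 - 31/5) + 22928 = 107034/5 + 22928 = 221674/5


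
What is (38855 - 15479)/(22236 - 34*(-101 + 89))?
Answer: 1948/1887 ≈ 1.0323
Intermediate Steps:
(38855 - 15479)/(22236 - 34*(-101 + 89)) = 23376/(22236 - 34*(-12)) = 23376/(22236 + 408) = 23376/22644 = 23376*(1/22644) = 1948/1887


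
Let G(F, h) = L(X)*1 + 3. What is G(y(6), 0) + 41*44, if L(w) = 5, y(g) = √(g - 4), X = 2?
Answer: 1812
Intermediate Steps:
y(g) = √(-4 + g)
G(F, h) = 8 (G(F, h) = 5*1 + 3 = 5 + 3 = 8)
G(y(6), 0) + 41*44 = 8 + 41*44 = 8 + 1804 = 1812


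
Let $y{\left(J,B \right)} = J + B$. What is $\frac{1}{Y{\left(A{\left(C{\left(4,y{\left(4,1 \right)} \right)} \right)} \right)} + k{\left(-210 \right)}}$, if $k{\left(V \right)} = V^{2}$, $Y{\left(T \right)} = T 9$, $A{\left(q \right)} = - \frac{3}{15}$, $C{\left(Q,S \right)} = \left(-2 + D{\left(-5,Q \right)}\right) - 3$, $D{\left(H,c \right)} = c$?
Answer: $\frac{5}{220491} \approx 2.2677 \cdot 10^{-5}$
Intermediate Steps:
$y{\left(J,B \right)} = B + J$
$C{\left(Q,S \right)} = -5 + Q$ ($C{\left(Q,S \right)} = \left(-2 + Q\right) - 3 = -5 + Q$)
$A{\left(q \right)} = - \frac{1}{5}$ ($A{\left(q \right)} = \left(-3\right) \frac{1}{15} = - \frac{1}{5}$)
$Y{\left(T \right)} = 9 T$
$\frac{1}{Y{\left(A{\left(C{\left(4,y{\left(4,1 \right)} \right)} \right)} \right)} + k{\left(-210 \right)}} = \frac{1}{9 \left(- \frac{1}{5}\right) + \left(-210\right)^{2}} = \frac{1}{- \frac{9}{5} + 44100} = \frac{1}{\frac{220491}{5}} = \frac{5}{220491}$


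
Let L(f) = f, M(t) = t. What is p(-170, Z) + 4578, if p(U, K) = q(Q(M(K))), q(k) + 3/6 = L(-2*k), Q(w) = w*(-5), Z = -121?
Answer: 6735/2 ≈ 3367.5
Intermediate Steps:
Q(w) = -5*w
q(k) = -½ - 2*k
p(U, K) = -½ + 10*K (p(U, K) = -½ - (-10)*K = -½ + 10*K)
p(-170, Z) + 4578 = (-½ + 10*(-121)) + 4578 = (-½ - 1210) + 4578 = -2421/2 + 4578 = 6735/2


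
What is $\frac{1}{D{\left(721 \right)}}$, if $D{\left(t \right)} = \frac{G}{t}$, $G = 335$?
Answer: $\frac{721}{335} \approx 2.1522$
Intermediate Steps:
$D{\left(t \right)} = \frac{335}{t}$
$\frac{1}{D{\left(721 \right)}} = \frac{1}{335 \cdot \frac{1}{721}} = \frac{1}{\frac{335}{721}} = \frac{721}{335}$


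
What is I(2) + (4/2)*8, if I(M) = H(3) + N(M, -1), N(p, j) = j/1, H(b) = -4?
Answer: 11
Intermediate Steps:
N(p, j) = j (N(p, j) = j*1 = j)
I(M) = -5 (I(M) = -4 - 1 = -5)
I(2) + (4/2)*8 = -5 + (4/2)*8 = -5 + (4*(½))*8 = -5 + 2*8 = -5 + 16 = 11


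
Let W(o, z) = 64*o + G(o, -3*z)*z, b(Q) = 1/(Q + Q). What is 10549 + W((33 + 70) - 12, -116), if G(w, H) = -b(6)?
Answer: 49148/3 ≈ 16383.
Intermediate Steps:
b(Q) = 1/(2*Q)
G(w, H) = -1/12 (G(w, H) = -1/(2*6) = -1*1/12 = -1/12)
W(o, z) = 64*o - z/12
10549 + W((33 + 70) - 12, -116) = 10549 + (64*((33 + 70) - 12) - 1/12*(-116)) = 10549 + (64*(103 - 12) + 29/3) = 10549 + (64*91 + 29/3) = 10549 + (5824 + 29/3) = 10549 + 17501/3 = 49148/3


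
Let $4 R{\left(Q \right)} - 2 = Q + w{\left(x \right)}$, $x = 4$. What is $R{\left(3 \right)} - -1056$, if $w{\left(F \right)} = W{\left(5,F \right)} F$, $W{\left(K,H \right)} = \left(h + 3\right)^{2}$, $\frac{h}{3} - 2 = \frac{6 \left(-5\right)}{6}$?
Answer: $\frac{4373}{4} \approx 1093.3$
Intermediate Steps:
$h = -9$ ($h = 6 + 3 \frac{6 \left(-5\right)}{6} = 6 + 3 \left(\left(-30\right) \frac{1}{6}\right) = 6 + 3 \left(-5\right) = 6 - 15 = -9$)
$W{\left(K,H \right)} = 36$ ($W{\left(K,H \right)} = \left(-9 + 3\right)^{2} = \left(-6\right)^{2} = 36$)
$w{\left(F \right)} = 36 F$
$R{\left(Q \right)} = \frac{73}{2} + \frac{Q}{4}$ ($R{\left(Q \right)} = \frac{1}{2} + \frac{Q + 36 \cdot 4}{4} = \frac{1}{2} + \frac{Q + 144}{4} = \frac{1}{2} + \frac{144 + Q}{4} = \frac{1}{2} + \left(36 + \frac{Q}{4}\right) = \frac{73}{2} + \frac{Q}{4}$)
$R{\left(3 \right)} - -1056 = \left(\frac{73}{2} + \frac{1}{4} \cdot 3\right) - -1056 = \left(\frac{73}{2} + \frac{3}{4}\right) + 1056 = \frac{149}{4} + 1056 = \frac{4373}{4}$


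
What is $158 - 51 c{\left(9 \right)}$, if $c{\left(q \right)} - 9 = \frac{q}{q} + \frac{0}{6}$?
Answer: $-352$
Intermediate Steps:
$c{\left(q \right)} = 10$ ($c{\left(q \right)} = 9 + \left(\frac{q}{q} + \frac{0}{6}\right) = 9 + \left(1 + 0 \cdot \frac{1}{6}\right) = 9 + \left(1 + 0\right) = 9 + 1 = 10$)
$158 - 51 c{\left(9 \right)} = 158 - 510 = -352$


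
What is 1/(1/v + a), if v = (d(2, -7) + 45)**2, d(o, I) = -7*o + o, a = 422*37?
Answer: 1089/17003647 ≈ 6.4045e-5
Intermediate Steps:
a = 15614
d(o, I) = -6*o
v = 1089 (v = (-6*2 + 45)**2 = (-12 + 45)**2 = 33**2 = 1089)
1/(1/v + a) = 1/(1/1089 + 15614) = 1/(17003647/1089) = 1089/17003647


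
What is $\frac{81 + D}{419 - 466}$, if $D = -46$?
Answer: $- \frac{35}{47} \approx -0.74468$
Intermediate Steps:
$\frac{81 + D}{419 - 466} = \frac{81 - 46}{419 - 466} = \frac{35}{-47} = 35 \left(- \frac{1}{47}\right) = - \frac{35}{47}$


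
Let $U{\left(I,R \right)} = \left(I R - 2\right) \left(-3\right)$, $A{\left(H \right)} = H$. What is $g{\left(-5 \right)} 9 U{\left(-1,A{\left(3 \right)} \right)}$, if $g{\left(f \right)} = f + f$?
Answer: $-1350$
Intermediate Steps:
$g{\left(f \right)} = 2 f$
$U{\left(I,R \right)} = 6 - 3 I R$ ($U{\left(I,R \right)} = \left(-2 + I R\right) \left(-3\right) = 6 - 3 I R$)
$g{\left(-5 \right)} 9 U{\left(-1,A{\left(3 \right)} \right)} = 2 \left(-5\right) 9 \left(6 - \left(-3\right) 3\right) = \left(-10\right) 9 \left(6 + 9\right) = \left(-90\right) 15 = -1350$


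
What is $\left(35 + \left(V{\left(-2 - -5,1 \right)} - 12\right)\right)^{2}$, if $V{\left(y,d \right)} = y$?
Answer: $676$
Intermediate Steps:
$\left(35 + \left(V{\left(-2 - -5,1 \right)} - 12\right)\right)^{2} = \left(35 - 9\right)^{2} = 26^{2} = 676$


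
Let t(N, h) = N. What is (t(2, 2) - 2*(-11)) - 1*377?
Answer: -353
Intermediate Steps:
(t(2, 2) - 2*(-11)) - 1*377 = (2 - 2*(-11)) - 1*377 = (2 + 22) - 377 = 24 - 377 = -353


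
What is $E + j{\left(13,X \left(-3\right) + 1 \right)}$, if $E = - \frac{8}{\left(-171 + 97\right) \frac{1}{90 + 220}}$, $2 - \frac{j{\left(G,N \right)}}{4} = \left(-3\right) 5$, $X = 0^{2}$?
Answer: $\frac{3756}{37} \approx 101.51$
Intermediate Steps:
$X = 0$
$j{\left(G,N \right)} = 68$ ($j{\left(G,N \right)} = 8 - 4 \left(\left(-3\right) 5\right) = 8 - -60 = 8 + 60 = 68$)
$E = \frac{1240}{37}$ ($E = - \frac{8}{\left(-74\right) \frac{1}{310}} = - \frac{8}{- \frac{37}{155}} = \left(-8\right) \left(- \frac{155}{37}\right) = \frac{1240}{37} \approx 33.513$)
$E + j{\left(13,X \left(-3\right) + 1 \right)} = \frac{1240}{37} + 68 = \frac{3756}{37}$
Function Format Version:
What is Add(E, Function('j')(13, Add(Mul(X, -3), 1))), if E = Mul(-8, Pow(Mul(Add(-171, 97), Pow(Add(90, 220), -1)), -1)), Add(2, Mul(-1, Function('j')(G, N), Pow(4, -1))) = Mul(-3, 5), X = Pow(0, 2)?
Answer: Rational(3756, 37) ≈ 101.51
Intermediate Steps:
X = 0
Function('j')(G, N) = 68 (Function('j')(G, N) = Add(8, Mul(-4, Mul(-3, 5))) = Add(8, Mul(-4, -15)) = Add(8, 60) = 68)
E = Rational(1240, 37) (E = Mul(-8, Pow(Mul(-74, Pow(310, -1)), -1)) = Mul(-8, Pow(Mul(-74, Rational(1, 310)), -1)) = Mul(-8, Pow(Rational(-37, 155), -1)) = Mul(-8, Rational(-155, 37)) = Rational(1240, 37) ≈ 33.513)
Add(E, Function('j')(13, Add(Mul(X, -3), 1))) = Add(Rational(1240, 37), 68) = Rational(3756, 37)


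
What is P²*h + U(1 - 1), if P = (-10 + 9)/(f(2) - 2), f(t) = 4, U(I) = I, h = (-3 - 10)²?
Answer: 169/4 ≈ 42.250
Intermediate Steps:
h = 169 (h = (-13)² = 169)
P = -½ (P = (-10 + 9)/(4 - 2) = -1/2 = -1*½ = -½ ≈ -0.50000)
P²*h + U(1 - 1) = (-½)²*169 + (1 - 1) = (¼)*169 + 0 = 169/4 + 0 = 169/4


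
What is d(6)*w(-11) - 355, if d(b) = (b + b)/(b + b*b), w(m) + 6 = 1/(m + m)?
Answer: -3924/11 ≈ -356.73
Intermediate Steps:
w(m) = -6 + 1/(2*m) (w(m) = -6 + 1/(m + m) = -6 + 1/(2*m))
d(b) = 2*b/(b + b²) (d(b) = (2*b)/(b + b²) = 2*b/(b + b²))
d(6)*w(-11) - 355 = (2/(1 + 6))*(-6 + (½)/(-11)) - 355 = (2/7)*(-6 + (½)*(-1/11)) - 355 = (2*(⅐))*(-6 - 1/22) - 355 = (2/7)*(-133/22) - 355 = -19/11 - 355 = -3924/11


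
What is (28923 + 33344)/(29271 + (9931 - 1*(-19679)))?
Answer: 62267/58881 ≈ 1.0575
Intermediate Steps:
(28923 + 33344)/(29271 + (9931 - 1*(-19679))) = 62267/(29271 + (9931 + 19679)) = 62267/(29271 + 29610) = 62267/58881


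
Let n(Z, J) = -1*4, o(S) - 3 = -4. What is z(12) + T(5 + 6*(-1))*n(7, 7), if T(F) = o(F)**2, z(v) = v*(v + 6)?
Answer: 212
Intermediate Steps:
o(S) = -1 (o(S) = 3 - 4 = -1)
n(Z, J) = -4
z(v) = v*(6 + v)
T(F) = 1 (T(F) = (-1)**2 = 1)
z(12) + T(5 + 6*(-1))*n(7, 7) = 12*(6 + 12) + 1*(-4) = 12*18 - 4 = 216 - 4 = 212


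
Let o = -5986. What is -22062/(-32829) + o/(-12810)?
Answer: 79854769/70089915 ≈ 1.1393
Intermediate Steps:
-22062/(-32829) + o/(-12810) = -22062/(-32829) - 5986/(-12810) = -22062*(-1/32829) - 5986*(-1/12810) = 7354/10943 + 2993/6405 = 79854769/70089915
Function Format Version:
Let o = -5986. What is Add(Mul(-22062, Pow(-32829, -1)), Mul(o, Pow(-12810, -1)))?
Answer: Rational(79854769, 70089915) ≈ 1.1393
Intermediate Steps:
Add(Mul(-22062, Pow(-32829, -1)), Mul(o, Pow(-12810, -1))) = Add(Mul(-22062, Pow(-32829, -1)), Mul(-5986, Pow(-12810, -1))) = Add(Mul(-22062, Rational(-1, 32829)), Mul(-5986, Rational(-1, 12810))) = Add(Rational(7354, 10943), Rational(2993, 6405)) = Rational(79854769, 70089915)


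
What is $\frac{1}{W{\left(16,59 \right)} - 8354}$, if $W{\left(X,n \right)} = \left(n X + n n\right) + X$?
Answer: $- \frac{1}{3913} \approx -0.00025556$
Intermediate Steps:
$W{\left(X,n \right)} = X + n^{2} + X n$ ($W{\left(X,n \right)} = \left(X n + n^{2}\right) + X = \left(n^{2} + X n\right) + X = X + n^{2} + X n$)
$\frac{1}{W{\left(16,59 \right)} - 8354} = \frac{1}{\left(16 + 59^{2} + 16 \cdot 59\right) - 8354} = \frac{1}{\left(16 + 3481 + 944\right) - 8354} = \frac{1}{4441 - 8354} = \frac{1}{-3913} = - \frac{1}{3913}$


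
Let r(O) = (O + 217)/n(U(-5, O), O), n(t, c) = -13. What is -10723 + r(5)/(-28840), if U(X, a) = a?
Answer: -2010133469/187460 ≈ -10723.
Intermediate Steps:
r(O) = -217/13 - O/13 (r(O) = (O + 217)/(-13) = (217 + O)*(-1/13) = -217/13 - O/13)
-10723 + r(5)/(-28840) = -10723 + (-217/13 - 1/13*5)/(-28840) = -10723 + (-217/13 - 5/13)*(-1/28840) = -10723 - 222/13*(-1/28840) = -10723 + 111/187460 = -2010133469/187460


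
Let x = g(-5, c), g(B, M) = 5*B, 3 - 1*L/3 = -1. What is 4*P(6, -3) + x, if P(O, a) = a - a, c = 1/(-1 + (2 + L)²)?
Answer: -25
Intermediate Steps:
L = 12 (L = 9 - 3*(-1) = 9 + 3 = 12)
c = 1/195 (c = 1/(-1 + (2 + 12)²) = 1/(-1 + 14²) = 1/(-1 + 196) = 1/195 ≈ 0.0051282)
P(O, a) = 0
x = -25 (x = 5*(-5) = -25)
4*P(6, -3) + x = 4*0 - 25 = 0 - 25 = -25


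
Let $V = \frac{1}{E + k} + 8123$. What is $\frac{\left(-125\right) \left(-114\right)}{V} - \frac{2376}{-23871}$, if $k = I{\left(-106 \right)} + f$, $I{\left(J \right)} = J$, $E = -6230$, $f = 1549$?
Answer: $\frac{3823876849}{2062709024} \approx 1.8538$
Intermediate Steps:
$k = 1443$ ($k = -106 + 1549 = 1443$)
$V = \frac{38884800}{4787}$ ($V = \frac{1}{-6230 + 1443} + 8123 = \frac{1}{-4787} + 8123 = - \frac{1}{4787} + 8123 = \frac{38884800}{4787} \approx 8123.0$)
$\frac{\left(-125\right) \left(-114\right)}{V} - \frac{2376}{-23871} = \frac{\left(-125\right) \left(-114\right)}{\frac{38884800}{4787}} - \frac{2376}{-23871} = 14250 \cdot \frac{4787}{38884800} - - \frac{792}{7957} = \frac{454765}{259232} + \frac{792}{7957} = \frac{3823876849}{2062709024}$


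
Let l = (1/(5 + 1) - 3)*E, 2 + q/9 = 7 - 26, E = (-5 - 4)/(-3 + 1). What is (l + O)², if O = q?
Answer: 651249/16 ≈ 40703.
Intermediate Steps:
E = 9/2 (E = -9/(-2) = -9*(-½) = 9/2 ≈ 4.5000)
q = -189 (q = -18 + 9*(7 - 26) = -18 + 9*(-19) = -18 - 171 = -189)
O = -189
l = -51/4 (l = (1/(5 + 1) - 3)*(9/2) = (1/6 - 3)*(9/2) = (⅙ - 3)*(9/2) = -17/6*9/2 = -51/4 ≈ -12.750)
(l + O)² = (-51/4 - 189)² = (-807/4)² = 651249/16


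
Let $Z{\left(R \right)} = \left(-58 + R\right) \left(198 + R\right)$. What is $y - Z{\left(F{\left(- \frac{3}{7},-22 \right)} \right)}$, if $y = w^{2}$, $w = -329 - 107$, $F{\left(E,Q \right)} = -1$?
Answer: $201719$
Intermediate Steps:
$w = -436$
$y = 190096$ ($y = \left(-436\right)^{2} = 190096$)
$y - Z{\left(F{\left(- \frac{3}{7},-22 \right)} \right)} = 190096 - \left(-11484 + \left(-1\right)^{2} + 140 \left(-1\right)\right) = 190096 - \left(-11484 + 1 - 140\right) = 190096 - -11623 = 190096 + 11623 = 201719$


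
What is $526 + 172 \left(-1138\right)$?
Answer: $-195210$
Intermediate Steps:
$526 + 172 \left(-1138\right) = 526 - 195736 = -195210$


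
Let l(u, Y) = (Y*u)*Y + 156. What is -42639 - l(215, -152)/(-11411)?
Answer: -481586113/11411 ≈ -42204.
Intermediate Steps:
l(u, Y) = 156 + u*Y² (l(u, Y) = u*Y² + 156 = 156 + u*Y²)
-42639 - l(215, -152)/(-11411) = -42639 - (156 + 215*(-152)²)/(-11411) = -42639 - (156 + 215*23104)*(-1)/11411 = -42639 - (156 + 4967360)*(-1)/11411 = -42639 - 4967516*(-1)/11411 = -42639 - 1*(-4967516/11411) = -42639 + 4967516/11411 = -481586113/11411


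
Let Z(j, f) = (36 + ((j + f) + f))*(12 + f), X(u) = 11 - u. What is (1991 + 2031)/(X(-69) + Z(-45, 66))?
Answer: 2011/4837 ≈ 0.41575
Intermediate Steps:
Z(j, f) = (12 + f)*(36 + j + 2*f) (Z(j, f) = (36 + ((f + j) + f))*(12 + f) = (36 + (j + 2*f))*(12 + f) = (36 + j + 2*f)*(12 + f) = (12 + f)*(36 + j + 2*f))
(1991 + 2031)/(X(-69) + Z(-45, 66)) = (1991 + 2031)/((11 - 1*(-69)) + (432 + 2*66**2 + 12*(-45) + 60*66 + 66*(-45))) = 4022/((11 + 69) + (432 + 2*4356 - 540 + 3960 - 2970)) = 4022/(80 + (432 + 8712 - 540 + 3960 - 2970)) = 4022/(80 + 9594) = 4022/9674 = 4022*(1/9674) = 2011/4837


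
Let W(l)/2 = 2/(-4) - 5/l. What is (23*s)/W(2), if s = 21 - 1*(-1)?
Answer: -253/3 ≈ -84.333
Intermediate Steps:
W(l) = -1 - 10/l (W(l) = 2*(2/(-4) - 5/l) = 2*(2*(-¼) - 5/l) = 2*(-½ - 5/l) = -1 - 10/l)
s = 22 (s = 21 + 1 = 22)
(23*s)/W(2) = (23*22)/(((-10 - 1*2)/2)) = 506/(((-10 - 2)/2)) = 506/(((½)*(-12))) = 506/(-6) = 506*(-⅙) = -253/3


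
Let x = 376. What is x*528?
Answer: 198528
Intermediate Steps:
x*528 = 376*528 = 198528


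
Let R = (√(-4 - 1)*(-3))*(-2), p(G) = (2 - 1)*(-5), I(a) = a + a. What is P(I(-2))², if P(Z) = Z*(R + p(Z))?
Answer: -2480 - 960*I*√5 ≈ -2480.0 - 2146.6*I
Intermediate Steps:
I(a) = 2*a
p(G) = -5 (p(G) = 1*(-5) = -5)
R = 6*I*√5 (R = (√(-5)*(-3))*(-2) = ((I*√5)*(-3))*(-2) = -3*I*√5*(-2) = 6*I*√5 ≈ 13.416*I)
P(Z) = Z*(-5 + 6*I*√5) (P(Z) = Z*(6*I*√5 - 5) = Z*(-5 + 6*I*√5))
P(I(-2))² = ((2*(-2))*(-5 + 6*I*√5))² = (-4*(-5 + 6*I*√5))² = (20 - 24*I*√5)²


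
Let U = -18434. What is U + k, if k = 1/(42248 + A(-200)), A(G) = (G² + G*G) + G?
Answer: -2249832831/122048 ≈ -18434.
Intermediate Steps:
A(G) = G + 2*G² (A(G) = (G² + G²) + G = 2*G² + G = G + 2*G²)
k = 1/122048 (k = 1/(42248 - 200*(1 + 2*(-200))) = 1/(42248 - 200*(1 - 400)) = 1/(42248 - 200*(-399)) = 1/(42248 + 79800) = 1/122048 ≈ 8.1935e-6)
U + k = -18434 + 1/122048 = -2249832831/122048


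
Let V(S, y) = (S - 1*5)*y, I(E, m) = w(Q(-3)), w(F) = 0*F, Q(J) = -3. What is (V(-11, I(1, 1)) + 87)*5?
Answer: 435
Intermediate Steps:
w(F) = 0
I(E, m) = 0
V(S, y) = y*(-5 + S) (V(S, y) = (S - 5)*y = (-5 + S)*y = y*(-5 + S))
(V(-11, I(1, 1)) + 87)*5 = (0*(-5 - 11) + 87)*5 = (0*(-16) + 87)*5 = (0 + 87)*5 = 87*5 = 435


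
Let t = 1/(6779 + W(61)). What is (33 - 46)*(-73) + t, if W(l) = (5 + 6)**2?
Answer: 6548101/6900 ≈ 949.00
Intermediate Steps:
W(l) = 121 (W(l) = 11**2 = 121)
t = 1/6900 (t = 1/(6779 + 121) = 1/6900 ≈ 0.00014493)
(33 - 46)*(-73) + t = (33 - 46)*(-73) + 1/6900 = -13*(-73) + 1/6900 = 949 + 1/6900 = 6548101/6900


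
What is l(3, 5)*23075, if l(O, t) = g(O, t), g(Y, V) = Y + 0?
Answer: 69225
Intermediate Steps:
g(Y, V) = Y
l(O, t) = O
l(3, 5)*23075 = 3*23075 = 69225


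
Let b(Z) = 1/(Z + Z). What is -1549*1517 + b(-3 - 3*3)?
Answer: -56395993/24 ≈ -2.3498e+6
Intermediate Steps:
b(Z) = 1/(2*Z)
-1549*1517 + b(-3 - 3*3) = -1549*1517 + 1/(2*(-3 - 3*3)) = -2349833 + 1/(2*(-3 - 9)) = -2349833 + (½)/(-12) = -2349833 + (½)*(-1/12) = -2349833 - 1/24 = -56395993/24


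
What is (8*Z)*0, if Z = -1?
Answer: 0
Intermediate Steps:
(8*Z)*0 = (8*(-1))*0 = -8*0 = 0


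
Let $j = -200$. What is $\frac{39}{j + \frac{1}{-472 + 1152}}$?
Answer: $- \frac{8840}{45333} \approx -0.195$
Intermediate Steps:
$\frac{39}{j + \frac{1}{-472 + 1152}} = \frac{39}{-200 + \frac{1}{-472 + 1152}} = \frac{39}{-200 + \frac{1}{680}} = \frac{39}{- \frac{135999}{680}} = 39 \left(- \frac{680}{135999}\right) = - \frac{8840}{45333}$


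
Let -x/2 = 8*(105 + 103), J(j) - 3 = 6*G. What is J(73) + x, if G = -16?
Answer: -3421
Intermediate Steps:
J(j) = -93 (J(j) = 3 + 6*(-16) = 3 - 96 = -93)
x = -3328 (x = -16*(105 + 103) = -16*208 = -2*1664 = -3328)
J(73) + x = -93 - 3328 = -3421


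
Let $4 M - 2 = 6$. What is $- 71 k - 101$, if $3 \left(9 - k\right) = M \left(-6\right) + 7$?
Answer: $- \frac{2575}{3} \approx -858.33$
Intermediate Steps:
$M = 2$ ($M = \frac{1}{2} + \frac{1}{4} \cdot 6 = \frac{1}{2} + \frac{3}{2} = 2$)
$k = \frac{32}{3}$ ($k = 9 - \frac{2 \left(-6\right) + 7}{3} = 9 - \frac{-12 + 7}{3} = 9 - - \frac{5}{3} = 9 + \frac{5}{3} = \frac{32}{3} \approx 10.667$)
$- 71 k - 101 = \left(-71\right) \frac{32}{3} - 101 = - \frac{2272}{3} - 101 = - \frac{2575}{3}$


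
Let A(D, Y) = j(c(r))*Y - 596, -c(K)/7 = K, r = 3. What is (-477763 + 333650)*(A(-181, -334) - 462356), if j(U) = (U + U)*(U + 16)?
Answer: 76825487396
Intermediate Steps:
c(K) = -7*K
j(U) = 2*U*(16 + U) (j(U) = (2*U)*(16 + U) = 2*U*(16 + U))
A(D, Y) = -596 + 210*Y (A(D, Y) = (2*(-7*3)*(16 - 7*3))*Y - 596 = (2*(-21)*(16 - 21))*Y - 596 = (2*(-21)*(-5))*Y - 596 = 210*Y - 596 = -596 + 210*Y)
(-477763 + 333650)*(A(-181, -334) - 462356) = (-477763 + 333650)*((-596 + 210*(-334)) - 462356) = -144113*((-596 - 70140) - 462356) = -144113*(-70736 - 462356) = -144113*(-533092) = 76825487396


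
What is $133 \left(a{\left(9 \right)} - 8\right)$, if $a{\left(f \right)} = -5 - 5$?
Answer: $-2394$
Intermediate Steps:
$a{\left(f \right)} = -10$
$133 \left(a{\left(9 \right)} - 8\right) = 133 \left(-10 - 8\right) = 133 \left(-18\right) = -2394$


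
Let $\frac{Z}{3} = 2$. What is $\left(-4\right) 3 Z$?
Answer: $-72$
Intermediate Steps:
$Z = 6$ ($Z = 3 \cdot 2 = 6$)
$\left(-4\right) 3 Z = \left(-4\right) 3 \cdot 6 = \left(-12\right) 6 = -72$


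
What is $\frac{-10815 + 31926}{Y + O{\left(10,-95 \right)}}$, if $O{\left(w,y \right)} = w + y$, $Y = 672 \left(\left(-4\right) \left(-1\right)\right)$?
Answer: $\frac{21111}{2603} \approx 8.1103$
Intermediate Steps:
$Y = 2688$ ($Y = 672 \cdot 4 = 2688$)
$\frac{-10815 + 31926}{Y + O{\left(10,-95 \right)}} = \frac{-10815 + 31926}{2688 + \left(10 - 95\right)} = \frac{21111}{2688 - 85} = \frac{21111}{2603}$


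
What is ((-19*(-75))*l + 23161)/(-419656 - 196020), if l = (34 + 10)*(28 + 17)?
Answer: -149719/32404 ≈ -4.6204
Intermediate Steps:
l = 1980 (l = 44*45 = 1980)
((-19*(-75))*l + 23161)/(-419656 - 196020) = (-19*(-75)*1980 + 23161)/(-419656 - 196020) = (1425*1980 + 23161)/(-615676) = (2821500 + 23161)*(-1/615676) = 2844661*(-1/615676) = -149719/32404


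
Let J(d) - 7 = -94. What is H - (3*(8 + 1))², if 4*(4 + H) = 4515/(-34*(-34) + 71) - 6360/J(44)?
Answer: -33865727/47444 ≈ -713.80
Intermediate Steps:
J(d) = -87 (J(d) = 7 - 94 = -87)
H = 720949/47444 (H = -4 + (4515/(-34*(-34) + 71) - 6360/(-87))/4 = -4 + (4515/(1156 + 71) - 6360*(-1/87))/4 = -4 + (4515/1227 + 2120/29)/4 = -4 + (4515*(1/1227) + 2120/29)/4 = -4 + (1505/409 + 2120/29)/4 = -4 + (¼)*(910725/11861) = -4 + 910725/47444 = 720949/47444 ≈ 15.196)
H - (3*(8 + 1))² = 720949/47444 - (3*(8 + 1))² = 720949/47444 - (3*9)² = 720949/47444 - 1*27² = 720949/47444 - 1*729 = 720949/47444 - 729 = -33865727/47444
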